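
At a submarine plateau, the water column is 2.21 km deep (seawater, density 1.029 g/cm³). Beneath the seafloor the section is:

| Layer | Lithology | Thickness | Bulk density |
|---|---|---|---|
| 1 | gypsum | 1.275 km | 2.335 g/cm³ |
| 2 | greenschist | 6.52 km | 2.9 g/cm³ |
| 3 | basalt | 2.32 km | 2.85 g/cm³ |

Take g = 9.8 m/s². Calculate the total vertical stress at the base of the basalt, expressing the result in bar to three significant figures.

seawater: 1029 kg/m³ × 9.8 m/s² × 2210 m = 2.229×10^7 Pa = 222.9 bar
gypsum: 2335 kg/m³ × 9.8 m/s² × 1275 m = 2.918×10^7 Pa = 291.8 bar
greenschist: 2900 kg/m³ × 9.8 m/s² × 6520 m = 1.853×10^8 Pa = 1853 bar
basalt: 2850 kg/m³ × 9.8 m/s² × 2320 m = 6.480×10^7 Pa = 648.0 bar
Total = 222.9 + 291.8 + 1853 + 648.0 = 3015.6 bar

3020 bar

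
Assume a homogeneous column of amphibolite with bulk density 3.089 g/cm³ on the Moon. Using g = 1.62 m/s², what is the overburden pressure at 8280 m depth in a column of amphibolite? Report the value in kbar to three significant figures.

amphibolite: 3089 kg/m³ × 1.62 m/s² × 8280 m = 4.143×10^7 Pa = 0.4143 kbar

0.414 kbar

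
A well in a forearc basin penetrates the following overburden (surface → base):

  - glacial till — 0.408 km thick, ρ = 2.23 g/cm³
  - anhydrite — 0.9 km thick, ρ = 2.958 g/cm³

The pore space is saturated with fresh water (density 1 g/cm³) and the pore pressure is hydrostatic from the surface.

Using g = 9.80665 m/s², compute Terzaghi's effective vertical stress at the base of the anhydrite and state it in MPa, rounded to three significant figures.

22.2 MPa

Overburden (lithostatic) stress σ_v:
glacial till: 2230 kg/m³ × 9.80665 m/s² × 408 m = 8.922×10^6 Pa = 8.922 MPa
anhydrite: 2958 kg/m³ × 9.80665 m/s² × 900 m = 2.611×10^7 Pa = 26.11 MPa
Total = 8.922 + 26.11 = 35.030 MPa
Pore pressure P_p = 1000 kg/m³ × 9.80665 m/s² × 1308 m = 1.283×10^7 Pa = 12.83 MPa
Effective stress σ' = σ_v − P_p = 35.03 − 12.83 = 22.203 MPa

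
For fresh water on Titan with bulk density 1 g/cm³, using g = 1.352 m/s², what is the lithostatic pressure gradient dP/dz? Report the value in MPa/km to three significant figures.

1.35 MPa/km

dP/dz = ρg = 1000 kg/m³ × 1.352 m/s² = 1352.0 Pa/m
= 1352.0 Pa/m × (1 MPa/km / 1000.0 Pa/m) = 1.3520 MPa/km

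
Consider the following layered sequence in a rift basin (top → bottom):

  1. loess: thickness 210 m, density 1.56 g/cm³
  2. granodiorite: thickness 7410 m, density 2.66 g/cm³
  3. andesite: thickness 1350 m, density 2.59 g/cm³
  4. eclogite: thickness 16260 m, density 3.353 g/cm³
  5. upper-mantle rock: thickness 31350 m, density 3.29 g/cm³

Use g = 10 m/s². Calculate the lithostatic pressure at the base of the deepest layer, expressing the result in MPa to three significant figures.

1810 MPa

loess: 1560 kg/m³ × 10 m/s² × 210 m = 3.276×10^6 Pa = 3.276 MPa
granodiorite: 2660 kg/m³ × 10 m/s² × 7410 m = 1.971×10^8 Pa = 197.1 MPa
andesite: 2590 kg/m³ × 10 m/s² × 1350 m = 3.497×10^7 Pa = 34.97 MPa
eclogite: 3353 kg/m³ × 10 m/s² × 16260 m = 5.452×10^8 Pa = 545.2 MPa
upper-mantle rock: 3290 kg/m³ × 10 m/s² × 31350 m = 1.031×10^9 Pa = 1031 MPa
Total = 3.276 + 197.1 + 34.97 + 545.2 + 1031 = 1812.0 MPa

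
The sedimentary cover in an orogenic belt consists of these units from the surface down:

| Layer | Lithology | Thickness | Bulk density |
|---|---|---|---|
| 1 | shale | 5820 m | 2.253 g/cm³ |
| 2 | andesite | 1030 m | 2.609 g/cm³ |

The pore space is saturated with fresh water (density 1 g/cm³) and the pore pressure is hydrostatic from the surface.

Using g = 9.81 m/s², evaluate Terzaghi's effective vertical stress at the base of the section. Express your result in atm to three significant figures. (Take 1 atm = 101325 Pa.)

Overburden (lithostatic) stress σ_v:
shale: 2253 kg/m³ × 9.81 m/s² × 5820 m = 1.286×10^8 Pa = 128.6 MPa
andesite: 2609 kg/m³ × 9.81 m/s² × 1030 m = 2.636×10^7 Pa = 26.36 MPa
Total = 128.6 + 26.36 = 155.00 MPa
Pore pressure P_p = 1000 kg/m³ × 9.81 m/s² × 6850 m = 6.720×10^7 Pa = 67.20 MPa
Effective stress σ' = σ_v − P_p = 155.0 − 67.20 = 87.797 MPa = 866.49 atm

866 atm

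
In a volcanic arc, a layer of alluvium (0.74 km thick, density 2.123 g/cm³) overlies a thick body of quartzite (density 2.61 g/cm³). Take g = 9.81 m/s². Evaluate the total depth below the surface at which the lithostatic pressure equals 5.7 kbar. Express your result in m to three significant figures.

Pressure at base of upper layers: 2123×9.81×740 = 1.541×10^7 Pa = 0.1541 kbar
Remaining pressure to be supplied by quartzite: 5.700×10^8 − 1.541×10^7 = 5.546×10^8 Pa
Additional depth in quartzite = 5.546×10^8 Pa / (2610 kg/m³ × 9.81 m/s²) = 21660 m
Total depth = 740 m + 21660 m = 22400 m

22400 m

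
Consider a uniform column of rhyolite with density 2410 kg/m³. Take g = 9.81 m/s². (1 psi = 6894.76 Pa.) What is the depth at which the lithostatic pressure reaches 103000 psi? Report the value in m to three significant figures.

30000 m

h = P/(ρg) = 103000 psi / (2410 kg/m³ × 9.81 m/s²) = 7.102×10^8 Pa / 23642 Pa/m = 30038 m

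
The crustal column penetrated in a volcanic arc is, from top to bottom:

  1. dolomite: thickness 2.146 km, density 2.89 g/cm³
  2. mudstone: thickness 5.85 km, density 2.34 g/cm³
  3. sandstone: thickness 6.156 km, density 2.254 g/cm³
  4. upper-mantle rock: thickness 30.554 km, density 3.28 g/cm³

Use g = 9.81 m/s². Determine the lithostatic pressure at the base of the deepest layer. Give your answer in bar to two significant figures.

dolomite: 2890 kg/m³ × 9.81 m/s² × 2146 m = 6.084×10^7 Pa = 608.4 bar
mudstone: 2340 kg/m³ × 9.81 m/s² × 5850 m = 1.343×10^8 Pa = 1343 bar
sandstone: 2254 kg/m³ × 9.81 m/s² × 6156 m = 1.361×10^8 Pa = 1361 bar
upper-mantle rock: 3280 kg/m³ × 9.81 m/s² × 30554 m = 9.831×10^8 Pa = 9831 bar
Total = 608.4 + 1343 + 1361 + 9831 = 13144 bar

13000 bar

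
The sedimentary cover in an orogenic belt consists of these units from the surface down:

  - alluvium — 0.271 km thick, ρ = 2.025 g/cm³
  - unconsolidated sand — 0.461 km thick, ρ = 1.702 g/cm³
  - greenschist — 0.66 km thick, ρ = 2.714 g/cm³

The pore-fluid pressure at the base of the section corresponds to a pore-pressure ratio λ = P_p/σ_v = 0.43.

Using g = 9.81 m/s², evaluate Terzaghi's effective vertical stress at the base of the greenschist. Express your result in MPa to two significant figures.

17 MPa

Overburden (lithostatic) stress σ_v:
alluvium: 2025 kg/m³ × 9.81 m/s² × 271 m = 5.383×10^6 Pa = 5.383 MPa
unconsolidated sand: 1702 kg/m³ × 9.81 m/s² × 461 m = 7.697×10^6 Pa = 7.697 MPa
greenschist: 2714 kg/m³ × 9.81 m/s² × 660 m = 1.757×10^7 Pa = 17.57 MPa
Total = 5.383 + 7.697 + 17.57 = 30.653 MPa
Pore pressure P_p = λ·σ_v = 0.43 × 30.65 MPa = 13.18 MPa
Effective stress σ' = σ_v − P_p = 30.65 − 13.18 = 17.472 MPa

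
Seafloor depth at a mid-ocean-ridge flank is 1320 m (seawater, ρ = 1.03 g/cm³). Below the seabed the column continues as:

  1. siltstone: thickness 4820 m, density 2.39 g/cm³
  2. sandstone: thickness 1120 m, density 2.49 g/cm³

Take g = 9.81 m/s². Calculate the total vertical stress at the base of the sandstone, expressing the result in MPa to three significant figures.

154 MPa

seawater: 1030 kg/m³ × 9.81 m/s² × 1320 m = 1.334×10^7 Pa = 13.34 MPa
siltstone: 2390 kg/m³ × 9.81 m/s² × 4820 m = 1.130×10^8 Pa = 113.0 MPa
sandstone: 2490 kg/m³ × 9.81 m/s² × 1120 m = 2.736×10^7 Pa = 27.36 MPa
Total = 13.34 + 113.0 + 27.36 = 153.71 MPa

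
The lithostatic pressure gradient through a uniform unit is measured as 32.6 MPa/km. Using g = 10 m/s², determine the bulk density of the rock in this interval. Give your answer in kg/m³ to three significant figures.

3260 kg/m³

ρ = (dP/dz)/g = 32.6 MPa/km / 10 m/s² = 32600 Pa/m / 10 m/s² = 3260.0 kg/m³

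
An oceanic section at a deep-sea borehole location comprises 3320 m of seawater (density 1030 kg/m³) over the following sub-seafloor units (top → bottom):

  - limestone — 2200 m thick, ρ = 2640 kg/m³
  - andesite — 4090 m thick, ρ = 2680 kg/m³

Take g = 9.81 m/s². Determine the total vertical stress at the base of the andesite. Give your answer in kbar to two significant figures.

seawater: 1030 kg/m³ × 9.81 m/s² × 3320 m = 3.355×10^7 Pa = 0.3355 kbar
limestone: 2640 kg/m³ × 9.81 m/s² × 2200 m = 5.698×10^7 Pa = 0.5698 kbar
andesite: 2680 kg/m³ × 9.81 m/s² × 4090 m = 1.075×10^8 Pa = 1.075 kbar
Total = 0.3355 + 0.5698 + 1.075 = 1.9805 kbar

2.0 kbar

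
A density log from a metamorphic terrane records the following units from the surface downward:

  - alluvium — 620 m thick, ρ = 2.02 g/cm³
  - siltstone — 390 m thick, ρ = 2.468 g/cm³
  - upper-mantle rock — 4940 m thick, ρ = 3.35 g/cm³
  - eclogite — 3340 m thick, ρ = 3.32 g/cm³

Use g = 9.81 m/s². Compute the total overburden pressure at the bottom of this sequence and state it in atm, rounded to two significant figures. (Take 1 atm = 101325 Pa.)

alluvium: 2020 kg/m³ × 9.81 m/s² × 620 m = 1.229×10^7 Pa = 121.3 atm
siltstone: 2468 kg/m³ × 9.81 m/s² × 390 m = 9.442×10^6 Pa = 93.19 atm
upper-mantle rock: 3350 kg/m³ × 9.81 m/s² × 4940 m = 1.623×10^8 Pa = 1602 atm
eclogite: 3320 kg/m³ × 9.81 m/s² × 3340 m = 1.088×10^8 Pa = 1074 atm
Total = 121.3 + 93.19 + 1602 + 1074 = 2890.3 atm

2900 atm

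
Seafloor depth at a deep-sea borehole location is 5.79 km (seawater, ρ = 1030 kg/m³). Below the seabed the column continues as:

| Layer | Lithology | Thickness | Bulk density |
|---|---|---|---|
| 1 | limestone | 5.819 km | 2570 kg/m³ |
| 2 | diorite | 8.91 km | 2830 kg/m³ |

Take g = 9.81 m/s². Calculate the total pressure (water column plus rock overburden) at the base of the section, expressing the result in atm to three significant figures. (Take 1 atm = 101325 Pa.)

4470 atm

seawater: 1030 kg/m³ × 9.81 m/s² × 5790 m = 5.850×10^7 Pa = 577.4 atm
limestone: 2570 kg/m³ × 9.81 m/s² × 5819 m = 1.467×10^8 Pa = 1448 atm
diorite: 2830 kg/m³ × 9.81 m/s² × 8910 m = 2.474×10^8 Pa = 2441 atm
Total = 577.4 + 1448 + 2441 = 4466.5 atm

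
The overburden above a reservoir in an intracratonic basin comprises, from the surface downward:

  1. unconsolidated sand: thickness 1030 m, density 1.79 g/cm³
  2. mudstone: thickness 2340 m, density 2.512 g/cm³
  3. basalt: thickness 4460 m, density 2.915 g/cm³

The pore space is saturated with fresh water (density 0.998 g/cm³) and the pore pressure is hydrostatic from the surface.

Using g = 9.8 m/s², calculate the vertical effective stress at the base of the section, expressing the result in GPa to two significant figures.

0.13 GPa

Overburden (lithostatic) stress σ_v:
unconsolidated sand: 1790 kg/m³ × 9.8 m/s² × 1030 m = 1.807×10^7 Pa = 18.07 MPa
mudstone: 2512 kg/m³ × 9.8 m/s² × 2340 m = 5.761×10^7 Pa = 57.61 MPa
basalt: 2915 kg/m³ × 9.8 m/s² × 4460 m = 1.274×10^8 Pa = 127.4 MPa
Total = 18.07 + 57.61 + 127.4 = 203.08 MPa
Pore pressure P_p = 998 kg/m³ × 9.8 m/s² × 7830 m = 7.658×10^7 Pa = 76.58 MPa
Effective stress σ' = σ_v − P_p = 203.1 − 76.58 = 126.50 MPa = 0.12650 GPa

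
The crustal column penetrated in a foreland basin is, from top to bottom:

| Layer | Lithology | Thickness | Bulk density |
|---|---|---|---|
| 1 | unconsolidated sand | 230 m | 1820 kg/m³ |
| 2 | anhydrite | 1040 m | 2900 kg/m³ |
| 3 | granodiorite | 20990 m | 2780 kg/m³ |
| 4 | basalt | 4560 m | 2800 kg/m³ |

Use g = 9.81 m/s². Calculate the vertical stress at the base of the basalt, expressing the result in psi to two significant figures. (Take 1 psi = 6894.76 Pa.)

unconsolidated sand: 1820 kg/m³ × 9.81 m/s² × 230 m = 4.106×10^6 Pa = 595.6 psi
anhydrite: 2900 kg/m³ × 9.81 m/s² × 1040 m = 2.959×10^7 Pa = 4291 psi
granodiorite: 2780 kg/m³ × 9.81 m/s² × 20990 m = 5.724×10^8 Pa = 83025 psi
basalt: 2800 kg/m³ × 9.81 m/s² × 4560 m = 1.253×10^8 Pa = 18167 psi
Total = 595.6 + 4291 + 83025 + 18167 = 1.0608×10^5 psi

110000 psi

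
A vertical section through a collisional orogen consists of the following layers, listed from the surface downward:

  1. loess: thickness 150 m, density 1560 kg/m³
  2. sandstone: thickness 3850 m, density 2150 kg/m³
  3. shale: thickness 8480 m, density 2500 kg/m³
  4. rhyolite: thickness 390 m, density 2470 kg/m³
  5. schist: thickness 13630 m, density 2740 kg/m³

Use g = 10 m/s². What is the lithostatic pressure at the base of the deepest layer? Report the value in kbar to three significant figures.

6.80 kbar

loess: 1560 kg/m³ × 10 m/s² × 150 m = 2.340×10^6 Pa = 0.02340 kbar
sandstone: 2150 kg/m³ × 10 m/s² × 3850 m = 8.277×10^7 Pa = 0.8277 kbar
shale: 2500 kg/m³ × 10 m/s² × 8480 m = 2.120×10^8 Pa = 2.120 kbar
rhyolite: 2470 kg/m³ × 10 m/s² × 390 m = 9.633×10^6 Pa = 0.09633 kbar
schist: 2740 kg/m³ × 10 m/s² × 13630 m = 3.735×10^8 Pa = 3.735 kbar
Total = 0.02340 + 0.8277 + 2.120 + 0.09633 + 3.735 = 6.8021 kbar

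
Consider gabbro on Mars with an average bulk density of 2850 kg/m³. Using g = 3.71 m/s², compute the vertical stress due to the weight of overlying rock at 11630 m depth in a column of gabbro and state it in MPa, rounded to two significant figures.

120 MPa

gabbro: 2850 kg/m³ × 3.71 m/s² × 11630 m = 1.230×10^8 Pa = 123.0 MPa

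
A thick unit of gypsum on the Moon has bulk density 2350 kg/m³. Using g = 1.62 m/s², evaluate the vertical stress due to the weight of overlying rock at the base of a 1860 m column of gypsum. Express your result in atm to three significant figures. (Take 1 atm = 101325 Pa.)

69.9 atm

gypsum: 2350 kg/m³ × 1.62 m/s² × 1860 m = 7.081×10^6 Pa = 69.88 atm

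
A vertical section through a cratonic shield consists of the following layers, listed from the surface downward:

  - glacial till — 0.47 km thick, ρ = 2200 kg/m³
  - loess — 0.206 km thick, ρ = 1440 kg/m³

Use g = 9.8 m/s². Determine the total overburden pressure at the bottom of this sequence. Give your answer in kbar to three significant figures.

glacial till: 2200 kg/m³ × 9.8 m/s² × 470 m = 1.013×10^7 Pa = 0.1013 kbar
loess: 1440 kg/m³ × 9.8 m/s² × 206 m = 2.907×10^6 Pa = 0.02907 kbar
Total = 0.1013 + 0.02907 = 0.13040 kbar

0.130 kbar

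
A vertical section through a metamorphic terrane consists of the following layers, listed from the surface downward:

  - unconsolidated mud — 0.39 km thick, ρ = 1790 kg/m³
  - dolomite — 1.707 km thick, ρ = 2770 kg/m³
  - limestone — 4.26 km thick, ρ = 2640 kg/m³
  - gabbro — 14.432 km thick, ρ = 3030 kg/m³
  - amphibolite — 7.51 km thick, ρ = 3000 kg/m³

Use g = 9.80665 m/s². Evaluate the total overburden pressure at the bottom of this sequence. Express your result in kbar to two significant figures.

unconsolidated mud: 1790 kg/m³ × 9.80665 m/s² × 390 m = 6.846×10^6 Pa = 0.06846 kbar
dolomite: 2770 kg/m³ × 9.80665 m/s² × 1707 m = 4.637×10^7 Pa = 0.4637 kbar
limestone: 2640 kg/m³ × 9.80665 m/s² × 4260 m = 1.103×10^8 Pa = 1.103 kbar
gabbro: 3030 kg/m³ × 9.80665 m/s² × 14432 m = 4.288×10^8 Pa = 4.288 kbar
amphibolite: 3000 kg/m³ × 9.80665 m/s² × 7510 m = 2.209×10^8 Pa = 2.209 kbar
Total = 0.06846 + 0.4637 + 1.103 + 4.288 + 2.209 = 8.1328 kbar

8.1 kbar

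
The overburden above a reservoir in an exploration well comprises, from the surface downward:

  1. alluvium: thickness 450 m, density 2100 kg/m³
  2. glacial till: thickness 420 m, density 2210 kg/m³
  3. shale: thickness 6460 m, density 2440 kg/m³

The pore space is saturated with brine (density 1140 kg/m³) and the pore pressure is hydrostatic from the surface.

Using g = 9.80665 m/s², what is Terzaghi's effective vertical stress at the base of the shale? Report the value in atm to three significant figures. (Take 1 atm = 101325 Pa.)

Overburden (lithostatic) stress σ_v:
alluvium: 2100 kg/m³ × 9.80665 m/s² × 450 m = 9.267×10^6 Pa = 9.267 MPa
glacial till: 2210 kg/m³ × 9.80665 m/s² × 420 m = 9.103×10^6 Pa = 9.103 MPa
shale: 2440 kg/m³ × 9.80665 m/s² × 6460 m = 1.546×10^8 Pa = 154.6 MPa
Total = 9.267 + 9.103 + 154.6 = 172.95 MPa
Pore pressure P_p = 1140 kg/m³ × 9.80665 m/s² × 7330 m = 8.195×10^7 Pa = 81.95 MPa
Effective stress σ' = σ_v − P_p = 172.9 − 81.95 = 91.000 MPa = 898.10 atm

898 atm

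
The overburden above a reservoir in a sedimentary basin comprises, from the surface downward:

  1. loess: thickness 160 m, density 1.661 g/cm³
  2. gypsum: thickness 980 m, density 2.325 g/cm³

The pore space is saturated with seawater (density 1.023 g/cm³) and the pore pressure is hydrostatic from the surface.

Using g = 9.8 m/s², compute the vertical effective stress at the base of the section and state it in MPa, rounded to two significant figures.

Overburden (lithostatic) stress σ_v:
loess: 1661 kg/m³ × 9.8 m/s² × 160 m = 2.604×10^6 Pa = 2.604 MPa
gypsum: 2325 kg/m³ × 9.8 m/s² × 980 m = 2.233×10^7 Pa = 22.33 MPa
Total = 2.604 + 22.33 = 24.934 MPa
Pore pressure P_p = 1023 kg/m³ × 9.8 m/s² × 1140 m = 1.143×10^7 Pa = 11.43 MPa
Effective stress σ' = σ_v − P_p = 24.93 − 11.43 = 13.505 MPa

14 MPa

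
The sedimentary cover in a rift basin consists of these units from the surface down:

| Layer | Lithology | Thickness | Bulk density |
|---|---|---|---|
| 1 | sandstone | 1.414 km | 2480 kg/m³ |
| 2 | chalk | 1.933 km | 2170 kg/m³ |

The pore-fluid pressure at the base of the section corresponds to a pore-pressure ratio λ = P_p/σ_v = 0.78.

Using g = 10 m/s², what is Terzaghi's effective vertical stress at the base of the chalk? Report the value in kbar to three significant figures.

Overburden (lithostatic) stress σ_v:
sandstone: 2480 kg/m³ × 10 m/s² × 1414 m = 3.507×10^7 Pa = 35.07 MPa
chalk: 2170 kg/m³ × 10 m/s² × 1933 m = 4.195×10^7 Pa = 41.95 MPa
Total = 35.07 + 41.95 = 77.013 MPa
Pore pressure P_p = λ·σ_v = 0.78 × 77.01 MPa = 60.07 MPa
Effective stress σ' = σ_v − P_p = 77.01 − 60.07 = 16.943 MPa = 0.16943 kbar

0.169 kbar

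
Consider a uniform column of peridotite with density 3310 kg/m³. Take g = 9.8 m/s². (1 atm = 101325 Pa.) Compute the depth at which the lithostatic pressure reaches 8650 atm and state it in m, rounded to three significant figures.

h = P/(ρg) = 8650 atm / (3310 kg/m³ × 9.8 m/s²) = 8.765×10^8 Pa / 32438 Pa/m = 27020 m

27000 m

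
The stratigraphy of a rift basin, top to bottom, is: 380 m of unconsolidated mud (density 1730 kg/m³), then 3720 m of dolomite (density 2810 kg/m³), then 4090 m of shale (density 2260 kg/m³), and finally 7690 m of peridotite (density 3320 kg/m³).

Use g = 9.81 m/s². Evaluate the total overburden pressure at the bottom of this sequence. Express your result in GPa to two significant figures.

0.45 GPa

unconsolidated mud: 1730 kg/m³ × 9.81 m/s² × 380 m = 6.449×10^6 Pa = 6.449×10^-3 GPa
dolomite: 2810 kg/m³ × 9.81 m/s² × 3720 m = 1.025×10^8 Pa = 0.1025 GPa
shale: 2260 kg/m³ × 9.81 m/s² × 4090 m = 9.068×10^7 Pa = 0.09068 GPa
peridotite: 3320 kg/m³ × 9.81 m/s² × 7690 m = 2.505×10^8 Pa = 0.2505 GPa
Total = 6.449×10^-3 + 0.1025 + 0.09068 + 0.2505 = 0.45013 GPa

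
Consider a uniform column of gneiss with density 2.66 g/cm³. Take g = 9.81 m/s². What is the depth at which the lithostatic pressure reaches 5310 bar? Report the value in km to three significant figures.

h = P/(ρg) = 5310 bar / (2660 kg/m³ × 9.81 m/s²) = 5.310×10^8 Pa / 26095 Pa/m = 20349 m
= 20.349 km

20.3 km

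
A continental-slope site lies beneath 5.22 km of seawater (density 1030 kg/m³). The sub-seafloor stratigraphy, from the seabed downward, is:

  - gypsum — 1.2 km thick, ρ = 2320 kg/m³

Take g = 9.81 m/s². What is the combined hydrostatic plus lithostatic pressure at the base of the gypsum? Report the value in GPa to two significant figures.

seawater: 1030 kg/m³ × 9.81 m/s² × 5220 m = 5.274×10^7 Pa = 0.05274 GPa
gypsum: 2320 kg/m³ × 9.81 m/s² × 1200 m = 2.731×10^7 Pa = 0.02731 GPa
Total = 0.05274 + 0.02731 = 0.080055 GPa

0.080 GPa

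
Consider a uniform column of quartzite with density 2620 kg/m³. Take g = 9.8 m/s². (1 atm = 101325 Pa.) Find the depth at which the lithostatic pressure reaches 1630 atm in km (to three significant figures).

h = P/(ρg) = 1630 atm / (2620 kg/m³ × 9.8 m/s²) = 1.652×10^8 Pa / 25676 Pa/m = 6432.5 m
= 6.4325 km

6.43 km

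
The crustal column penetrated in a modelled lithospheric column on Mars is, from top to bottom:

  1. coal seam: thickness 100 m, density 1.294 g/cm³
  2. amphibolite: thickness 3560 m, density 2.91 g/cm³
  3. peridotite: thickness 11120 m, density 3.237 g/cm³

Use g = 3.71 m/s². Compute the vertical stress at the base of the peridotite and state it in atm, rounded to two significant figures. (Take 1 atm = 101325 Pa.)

1700 atm

coal seam: 1294 kg/m³ × 3.71 m/s² × 100 m = 4.801×10^5 Pa = 4.738 atm
amphibolite: 2910 kg/m³ × 3.71 m/s² × 3560 m = 3.843×10^7 Pa = 379.3 atm
peridotite: 3237 kg/m³ × 3.71 m/s² × 11120 m = 1.335×10^8 Pa = 1318 atm
Total = 4.738 + 379.3 + 1318 = 1702.0 atm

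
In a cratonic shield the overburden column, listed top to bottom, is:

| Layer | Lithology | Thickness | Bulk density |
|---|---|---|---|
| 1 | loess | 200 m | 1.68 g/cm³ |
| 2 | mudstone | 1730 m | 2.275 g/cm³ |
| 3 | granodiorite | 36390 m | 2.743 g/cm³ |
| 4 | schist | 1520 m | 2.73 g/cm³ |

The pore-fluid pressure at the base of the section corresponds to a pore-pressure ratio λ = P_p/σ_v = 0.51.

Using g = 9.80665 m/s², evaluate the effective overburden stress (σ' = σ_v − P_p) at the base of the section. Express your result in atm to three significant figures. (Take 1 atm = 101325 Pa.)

Overburden (lithostatic) stress σ_v:
loess: 1680 kg/m³ × 9.80665 m/s² × 200 m = 3.295×10^6 Pa = 3.295 MPa
mudstone: 2275 kg/m³ × 9.80665 m/s² × 1730 m = 3.860×10^7 Pa = 38.60 MPa
granodiorite: 2743 kg/m³ × 9.80665 m/s² × 36390 m = 9.789×10^8 Pa = 978.9 MPa
schist: 2730 kg/m³ × 9.80665 m/s² × 1520 m = 4.069×10^7 Pa = 40.69 MPa
Total = 3.295 + 38.60 + 978.9 + 40.69 = 1061.5 MPa
Pore pressure P_p = λ·σ_v = 0.51 × 1061 MPa = 541.3 MPa
Effective stress σ' = σ_v − P_p = 1061 − 541.3 = 520.12 MPa = 5133.2 atm

5130 atm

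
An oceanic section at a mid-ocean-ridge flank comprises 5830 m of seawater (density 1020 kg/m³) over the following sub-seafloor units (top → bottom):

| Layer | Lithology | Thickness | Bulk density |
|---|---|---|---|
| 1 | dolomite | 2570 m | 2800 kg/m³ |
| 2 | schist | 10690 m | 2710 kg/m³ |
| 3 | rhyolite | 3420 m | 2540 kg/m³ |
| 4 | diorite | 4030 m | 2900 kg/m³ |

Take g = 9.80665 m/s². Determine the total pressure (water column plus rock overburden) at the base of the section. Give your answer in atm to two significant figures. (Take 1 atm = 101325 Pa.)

6000 atm

seawater: 1020 kg/m³ × 9.80665 m/s² × 5830 m = 5.832×10^7 Pa = 575.5 atm
dolomite: 2800 kg/m³ × 9.80665 m/s² × 2570 m = 7.057×10^7 Pa = 696.5 atm
schist: 2710 kg/m³ × 9.80665 m/s² × 10690 m = 2.841×10^8 Pa = 2804 atm
rhyolite: 2540 kg/m³ × 9.80665 m/s² × 3420 m = 8.519×10^7 Pa = 840.7 atm
diorite: 2900 kg/m³ × 9.80665 m/s² × 4030 m = 1.146×10^8 Pa = 1131 atm
Total = 575.5 + 696.5 + 2804 + 840.7 + 1131 = 6047.7 atm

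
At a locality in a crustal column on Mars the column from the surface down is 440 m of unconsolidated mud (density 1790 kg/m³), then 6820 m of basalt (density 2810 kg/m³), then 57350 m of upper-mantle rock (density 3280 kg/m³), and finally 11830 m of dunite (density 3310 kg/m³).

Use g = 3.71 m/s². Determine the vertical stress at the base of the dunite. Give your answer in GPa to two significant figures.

0.92 GPa

unconsolidated mud: 1790 kg/m³ × 3.71 m/s² × 440 m = 2.922×10^6 Pa = 2.922×10^-3 GPa
basalt: 2810 kg/m³ × 3.71 m/s² × 6820 m = 7.110×10^7 Pa = 0.07110 GPa
upper-mantle rock: 3280 kg/m³ × 3.71 m/s² × 57350 m = 6.979×10^8 Pa = 0.6979 GPa
dunite: 3310 kg/m³ × 3.71 m/s² × 11830 m = 1.453×10^8 Pa = 0.1453 GPa
Total = 2.922×10^-3 + 0.07110 + 0.6979 + 0.1453 = 0.91718 GPa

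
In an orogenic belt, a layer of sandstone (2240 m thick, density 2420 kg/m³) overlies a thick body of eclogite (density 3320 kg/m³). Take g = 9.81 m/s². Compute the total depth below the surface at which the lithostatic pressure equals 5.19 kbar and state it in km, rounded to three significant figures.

16.5 km

Pressure at base of upper layers: 2420×9.81×2240 = 5.318×10^7 Pa = 0.5318 kbar
Remaining pressure to be supplied by eclogite: 5.190×10^8 − 5.318×10^7 = 4.658×10^8 Pa
Additional depth in eclogite = 4.658×10^8 Pa / (3320 kg/m³ × 9.81 m/s²) = 14303 m
Total depth = 2240 m + 14303 m = 16543 m
= 16.543 km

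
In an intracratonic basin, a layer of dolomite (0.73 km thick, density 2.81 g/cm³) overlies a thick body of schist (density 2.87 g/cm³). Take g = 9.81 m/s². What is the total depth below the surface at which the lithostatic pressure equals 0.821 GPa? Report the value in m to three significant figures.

29200 m

Pressure at base of upper layers: 2810×9.81×730 = 2.012×10^7 Pa = 0.02012 GPa
Remaining pressure to be supplied by schist: 8.210×10^8 − 2.012×10^7 = 8.009×10^8 Pa
Additional depth in schist = 8.009×10^8 Pa / (2870 kg/m³ × 9.81 m/s²) = 28446 m
Total depth = 730 m + 28446 m = 29176 m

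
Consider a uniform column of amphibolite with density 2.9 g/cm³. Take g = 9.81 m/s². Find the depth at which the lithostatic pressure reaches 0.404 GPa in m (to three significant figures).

h = P/(ρg) = 0.404 GPa / (2900 kg/m³ × 9.81 m/s²) = 4.040×10^8 Pa / 28449 Pa/m = 14201 m

14200 m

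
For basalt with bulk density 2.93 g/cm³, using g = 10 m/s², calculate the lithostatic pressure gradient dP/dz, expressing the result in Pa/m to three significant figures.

dP/dz = ρg = 2930 kg/m³ × 10 m/s² = 29300 Pa/m

29300 Pa/m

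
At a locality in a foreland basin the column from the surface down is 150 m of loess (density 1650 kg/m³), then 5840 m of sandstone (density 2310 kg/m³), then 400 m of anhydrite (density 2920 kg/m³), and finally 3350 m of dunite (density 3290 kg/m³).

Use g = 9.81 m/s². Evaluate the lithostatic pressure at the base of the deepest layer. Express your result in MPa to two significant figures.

loess: 1650 kg/m³ × 9.81 m/s² × 150 m = 2.428×10^6 Pa = 2.428 MPa
sandstone: 2310 kg/m³ × 9.81 m/s² × 5840 m = 1.323×10^8 Pa = 132.3 MPa
anhydrite: 2920 kg/m³ × 9.81 m/s² × 400 m = 1.146×10^7 Pa = 11.46 MPa
dunite: 3290 kg/m³ × 9.81 m/s² × 3350 m = 1.081×10^8 Pa = 108.1 MPa
Total = 2.428 + 132.3 + 11.46 + 108.1 = 254.35 MPa

250 MPa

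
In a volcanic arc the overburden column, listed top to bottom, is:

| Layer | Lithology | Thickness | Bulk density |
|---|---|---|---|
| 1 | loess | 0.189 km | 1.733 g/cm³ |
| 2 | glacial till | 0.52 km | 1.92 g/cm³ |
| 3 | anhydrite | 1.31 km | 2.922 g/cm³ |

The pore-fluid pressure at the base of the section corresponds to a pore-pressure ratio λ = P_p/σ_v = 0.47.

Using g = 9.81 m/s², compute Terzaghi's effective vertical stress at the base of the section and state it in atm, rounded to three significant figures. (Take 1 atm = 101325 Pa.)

264 atm

Overburden (lithostatic) stress σ_v:
loess: 1733 kg/m³ × 9.81 m/s² × 189 m = 3.213×10^6 Pa = 3.213 MPa
glacial till: 1920 kg/m³ × 9.81 m/s² × 520 m = 9.794×10^6 Pa = 9.794 MPa
anhydrite: 2922 kg/m³ × 9.81 m/s² × 1310 m = 3.755×10^7 Pa = 37.55 MPa
Total = 3.213 + 9.794 + 37.55 = 50.558 MPa
Pore pressure P_p = λ·σ_v = 0.47 × 50.56 MPa = 23.76 MPa
Effective stress σ' = σ_v − P_p = 50.56 − 23.76 = 26.796 MPa = 264.46 atm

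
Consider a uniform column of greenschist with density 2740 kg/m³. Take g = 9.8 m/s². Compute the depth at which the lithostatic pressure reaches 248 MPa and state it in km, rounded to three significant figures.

h = P/(ρg) = 248 MPa / (2740 kg/m³ × 9.8 m/s²) = 2.480×10^8 Pa / 26852 Pa/m = 9235.8 m
= 9.2358 km

9.24 km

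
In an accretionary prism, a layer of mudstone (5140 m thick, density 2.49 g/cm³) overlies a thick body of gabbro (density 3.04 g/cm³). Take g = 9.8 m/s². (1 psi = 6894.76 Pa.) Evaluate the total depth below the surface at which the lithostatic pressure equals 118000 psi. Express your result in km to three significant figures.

Pressure at base of upper layers: 2490×9.8×5140 = 1.254×10^8 Pa = 18192 psi
Remaining pressure to be supplied by gabbro: 8.136×10^8 − 1.254×10^8 = 6.882×10^8 Pa
Additional depth in gabbro = 6.882×10^8 Pa / (3040 kg/m³ × 9.8 m/s²) = 23099 m
Total depth = 5140 m + 23099 m = 28239 m
= 28.239 km

28.2 km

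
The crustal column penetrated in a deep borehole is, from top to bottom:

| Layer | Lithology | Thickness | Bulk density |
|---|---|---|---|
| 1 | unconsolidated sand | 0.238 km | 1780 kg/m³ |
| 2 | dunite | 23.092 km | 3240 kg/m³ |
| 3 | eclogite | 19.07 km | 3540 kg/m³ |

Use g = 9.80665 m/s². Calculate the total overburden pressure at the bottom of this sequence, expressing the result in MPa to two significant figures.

unconsolidated sand: 1780 kg/m³ × 9.80665 m/s² × 238 m = 4.154×10^6 Pa = 4.154 MPa
dunite: 3240 kg/m³ × 9.80665 m/s² × 23092 m = 7.337×10^8 Pa = 733.7 MPa
eclogite: 3540 kg/m³ × 9.80665 m/s² × 19070 m = 6.620×10^8 Pa = 662.0 MPa
Total = 4.154 + 733.7 + 662.0 = 1399.9 MPa

1400 MPa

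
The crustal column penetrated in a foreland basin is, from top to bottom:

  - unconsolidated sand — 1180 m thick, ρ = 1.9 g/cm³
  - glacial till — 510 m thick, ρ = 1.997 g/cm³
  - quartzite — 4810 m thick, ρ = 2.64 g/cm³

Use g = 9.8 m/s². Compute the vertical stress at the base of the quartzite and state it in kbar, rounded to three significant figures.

1.56 kbar

unconsolidated sand: 1900 kg/m³ × 9.8 m/s² × 1180 m = 2.197×10^7 Pa = 0.2197 kbar
glacial till: 1997 kg/m³ × 9.8 m/s² × 510 m = 9.981×10^6 Pa = 0.09981 kbar
quartzite: 2640 kg/m³ × 9.8 m/s² × 4810 m = 1.244×10^8 Pa = 1.244 kbar
Total = 0.2197 + 0.09981 + 1.244 = 1.5640 kbar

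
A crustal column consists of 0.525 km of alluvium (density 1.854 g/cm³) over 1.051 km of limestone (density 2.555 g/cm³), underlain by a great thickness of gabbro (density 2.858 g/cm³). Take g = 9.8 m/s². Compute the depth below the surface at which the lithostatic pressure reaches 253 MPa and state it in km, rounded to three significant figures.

Pressure at base of upper layers: 1854×9.8×525 + 2555×9.8×1051 = 3.585×10^7 Pa = 35.85 MPa
Remaining pressure to be supplied by gabbro: 2.530×10^8 − 3.585×10^7 = 2.171×10^8 Pa
Additional depth in gabbro = 2.171×10^8 Pa / (2858 kg/m³ × 9.8 m/s²) = 7752.9 m
Total depth = 1576 m + 7752.9 m = 9328.9 m
= 9.3289 km

9.33 km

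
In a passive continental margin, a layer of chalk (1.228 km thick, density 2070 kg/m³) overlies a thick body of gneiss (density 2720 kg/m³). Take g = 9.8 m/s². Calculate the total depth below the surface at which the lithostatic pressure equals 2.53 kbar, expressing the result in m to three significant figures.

9780 m

Pressure at base of upper layers: 2070×9.8×1228 = 2.491×10^7 Pa = 0.2491 kbar
Remaining pressure to be supplied by gneiss: 2.530×10^8 − 2.491×10^7 = 2.281×10^8 Pa
Additional depth in gneiss = 2.281×10^8 Pa / (2720 kg/m³ × 9.8 m/s²) = 8556.8 m
Total depth = 1228 m + 8556.8 m = 9784.8 m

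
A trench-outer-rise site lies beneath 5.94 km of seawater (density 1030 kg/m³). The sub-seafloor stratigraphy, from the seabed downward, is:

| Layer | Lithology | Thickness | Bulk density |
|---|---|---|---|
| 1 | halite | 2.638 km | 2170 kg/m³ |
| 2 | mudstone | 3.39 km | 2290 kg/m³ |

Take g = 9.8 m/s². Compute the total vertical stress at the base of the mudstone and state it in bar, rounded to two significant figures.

seawater: 1030 kg/m³ × 9.8 m/s² × 5940 m = 5.996×10^7 Pa = 599.6 bar
halite: 2170 kg/m³ × 9.8 m/s² × 2638 m = 5.610×10^7 Pa = 561.0 bar
mudstone: 2290 kg/m³ × 9.8 m/s² × 3390 m = 7.608×10^7 Pa = 760.8 bar
Total = 599.6 + 561.0 + 760.8 = 1921.4 bar

1900 bar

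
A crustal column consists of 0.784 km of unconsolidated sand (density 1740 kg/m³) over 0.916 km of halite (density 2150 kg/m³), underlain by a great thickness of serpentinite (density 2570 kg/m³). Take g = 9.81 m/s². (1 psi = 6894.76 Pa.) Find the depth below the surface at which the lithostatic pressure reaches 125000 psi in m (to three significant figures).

Pressure at base of upper layers: 1740×9.81×784 + 2150×9.81×916 = 3.270×10^7 Pa = 4743 psi
Remaining pressure to be supplied by serpentinite: 8.618×10^8 − 3.270×10^7 = 8.291×10^8 Pa
Additional depth in serpentinite = 8.291×10^8 Pa / (2570 kg/m³ × 9.81 m/s²) = 32887 m
Total depth = 1700 m + 32887 m = 34587 m

34600 m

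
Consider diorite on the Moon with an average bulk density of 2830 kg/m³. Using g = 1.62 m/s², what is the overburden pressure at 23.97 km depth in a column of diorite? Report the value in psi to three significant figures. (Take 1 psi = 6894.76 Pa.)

diorite: 2830 kg/m³ × 1.62 m/s² × 23970 m = 1.099×10^8 Pa = 15939 psi

15900 psi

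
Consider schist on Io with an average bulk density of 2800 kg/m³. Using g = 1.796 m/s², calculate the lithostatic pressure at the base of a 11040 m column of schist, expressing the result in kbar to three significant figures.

0.555 kbar

schist: 2800 kg/m³ × 1.796 m/s² × 11040 m = 5.552×10^7 Pa = 0.5552 kbar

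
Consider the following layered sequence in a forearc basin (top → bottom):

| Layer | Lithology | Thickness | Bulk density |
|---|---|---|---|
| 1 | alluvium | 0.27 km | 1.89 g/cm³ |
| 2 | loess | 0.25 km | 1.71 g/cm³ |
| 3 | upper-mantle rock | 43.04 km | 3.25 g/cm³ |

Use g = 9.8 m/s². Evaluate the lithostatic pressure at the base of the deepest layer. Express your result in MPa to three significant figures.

1380 MPa

alluvium: 1890 kg/m³ × 9.8 m/s² × 270 m = 5.001×10^6 Pa = 5.001 MPa
loess: 1710 kg/m³ × 9.8 m/s² × 250 m = 4.189×10^6 Pa = 4.189 MPa
upper-mantle rock: 3250 kg/m³ × 9.8 m/s² × 43040 m = 1.371×10^9 Pa = 1371 MPa
Total = 5.001 + 4.189 + 1371 = 1380.0 MPa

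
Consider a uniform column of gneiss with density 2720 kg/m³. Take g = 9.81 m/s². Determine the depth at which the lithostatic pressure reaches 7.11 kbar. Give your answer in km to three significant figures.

26.6 km

h = P/(ρg) = 7.11 kbar / (2720 kg/m³ × 9.81 m/s²) = 7.110×10^8 Pa / 26683 Pa/m = 26646 m
= 26.646 km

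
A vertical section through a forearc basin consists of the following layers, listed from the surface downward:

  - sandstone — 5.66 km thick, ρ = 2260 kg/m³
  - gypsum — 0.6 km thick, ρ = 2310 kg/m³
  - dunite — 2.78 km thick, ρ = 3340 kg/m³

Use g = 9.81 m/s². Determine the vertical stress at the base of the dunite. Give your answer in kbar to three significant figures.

sandstone: 2260 kg/m³ × 9.81 m/s² × 5660 m = 1.255×10^8 Pa = 1.255 kbar
gypsum: 2310 kg/m³ × 9.81 m/s² × 600 m = 1.360×10^7 Pa = 0.1360 kbar
dunite: 3340 kg/m³ × 9.81 m/s² × 2780 m = 9.109×10^7 Pa = 0.9109 kbar
Total = 1.255 + 0.1360 + 0.9109 = 2.3017 kbar

2.30 kbar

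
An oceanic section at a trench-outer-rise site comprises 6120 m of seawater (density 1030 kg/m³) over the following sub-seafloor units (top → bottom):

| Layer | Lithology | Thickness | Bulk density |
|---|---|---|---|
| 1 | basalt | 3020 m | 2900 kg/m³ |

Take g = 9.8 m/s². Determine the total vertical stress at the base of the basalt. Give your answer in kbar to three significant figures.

1.48 kbar

seawater: 1030 kg/m³ × 9.8 m/s² × 6120 m = 6.178×10^7 Pa = 0.6178 kbar
basalt: 2900 kg/m³ × 9.8 m/s² × 3020 m = 8.583×10^7 Pa = 0.8583 kbar
Total = 0.6178 + 0.8583 = 1.4760 kbar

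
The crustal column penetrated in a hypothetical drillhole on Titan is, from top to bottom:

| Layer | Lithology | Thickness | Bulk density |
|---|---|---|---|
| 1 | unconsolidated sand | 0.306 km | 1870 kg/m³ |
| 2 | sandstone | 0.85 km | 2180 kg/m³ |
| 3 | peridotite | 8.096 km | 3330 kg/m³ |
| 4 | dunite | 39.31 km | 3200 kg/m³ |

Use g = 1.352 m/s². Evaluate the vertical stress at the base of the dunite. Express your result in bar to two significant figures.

2100 bar

unconsolidated sand: 1870 kg/m³ × 1.352 m/s² × 306 m = 7.736×10^5 Pa = 7.736 bar
sandstone: 2180 kg/m³ × 1.352 m/s² × 850 m = 2.505×10^6 Pa = 25.05 bar
peridotite: 3330 kg/m³ × 1.352 m/s² × 8096 m = 3.645×10^7 Pa = 364.5 bar
dunite: 3200 kg/m³ × 1.352 m/s² × 39310 m = 1.701×10^8 Pa = 1701 bar
Total = 7.736 + 25.05 + 364.5 + 1701 = 2098.0 bar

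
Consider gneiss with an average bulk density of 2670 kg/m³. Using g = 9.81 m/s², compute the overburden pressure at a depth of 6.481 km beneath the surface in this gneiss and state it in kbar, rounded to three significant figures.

1.70 kbar

gneiss: 2670 kg/m³ × 9.81 m/s² × 6481 m = 1.698×10^8 Pa = 1.698 kbar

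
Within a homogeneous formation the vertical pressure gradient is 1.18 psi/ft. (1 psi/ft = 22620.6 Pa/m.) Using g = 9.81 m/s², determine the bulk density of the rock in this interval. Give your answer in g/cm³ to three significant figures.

ρ = (dP/dz)/g = 1.18 psi/ft / 9.81 m/s² = 26692 Pa/m / 9.81 m/s² = 2720.9 kg/m³
= 2.721 g/cm³

2.72 g/cm³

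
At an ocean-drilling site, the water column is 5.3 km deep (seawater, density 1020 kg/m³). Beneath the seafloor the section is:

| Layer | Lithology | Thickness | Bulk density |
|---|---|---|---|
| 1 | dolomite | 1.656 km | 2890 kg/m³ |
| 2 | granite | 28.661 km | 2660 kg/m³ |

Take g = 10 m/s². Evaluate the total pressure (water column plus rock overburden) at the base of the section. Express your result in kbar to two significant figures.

8.6 kbar

seawater: 1020 kg/m³ × 10 m/s² × 5300 m = 5.406×10^7 Pa = 0.5406 kbar
dolomite: 2890 kg/m³ × 10 m/s² × 1656 m = 4.786×10^7 Pa = 0.4786 kbar
granite: 2660 kg/m³ × 10 m/s² × 28661 m = 7.624×10^8 Pa = 7.624 kbar
Total = 0.5406 + 0.4786 + 7.624 = 8.6430 kbar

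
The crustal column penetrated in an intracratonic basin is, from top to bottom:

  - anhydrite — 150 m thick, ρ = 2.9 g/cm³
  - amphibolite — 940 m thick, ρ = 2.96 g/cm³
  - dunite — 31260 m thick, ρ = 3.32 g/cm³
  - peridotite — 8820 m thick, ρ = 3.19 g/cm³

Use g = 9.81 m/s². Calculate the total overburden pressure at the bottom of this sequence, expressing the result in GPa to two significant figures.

anhydrite: 2900 kg/m³ × 9.81 m/s² × 150 m = 4.267×10^6 Pa = 4.267×10^-3 GPa
amphibolite: 2960 kg/m³ × 9.81 m/s² × 940 m = 2.730×10^7 Pa = 0.02730 GPa
dunite: 3320 kg/m³ × 9.81 m/s² × 31260 m = 1.018×10^9 Pa = 1.018 GPa
peridotite: 3190 kg/m³ × 9.81 m/s² × 8820 m = 2.760×10^8 Pa = 0.2760 GPa
Total = 4.267×10^-3 + 0.02730 + 1.018 + 0.2760 = 1.3257 GPa

1.3 GPa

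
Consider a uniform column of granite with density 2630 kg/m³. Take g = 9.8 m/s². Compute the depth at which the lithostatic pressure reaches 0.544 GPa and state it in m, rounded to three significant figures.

21100 m

h = P/(ρg) = 0.544 GPa / (2630 kg/m³ × 9.8 m/s²) = 5.440×10^8 Pa / 25774 Pa/m = 21107 m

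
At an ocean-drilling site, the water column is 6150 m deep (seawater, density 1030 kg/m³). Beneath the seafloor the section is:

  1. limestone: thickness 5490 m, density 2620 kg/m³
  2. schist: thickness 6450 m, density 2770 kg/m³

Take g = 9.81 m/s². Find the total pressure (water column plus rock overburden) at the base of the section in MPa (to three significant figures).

seawater: 1030 kg/m³ × 9.81 m/s² × 6150 m = 6.214×10^7 Pa = 62.14 MPa
limestone: 2620 kg/m³ × 9.81 m/s² × 5490 m = 1.411×10^8 Pa = 141.1 MPa
schist: 2770 kg/m³ × 9.81 m/s² × 6450 m = 1.753×10^8 Pa = 175.3 MPa
Total = 62.14 + 141.1 + 175.3 = 378.52 MPa

379 MPa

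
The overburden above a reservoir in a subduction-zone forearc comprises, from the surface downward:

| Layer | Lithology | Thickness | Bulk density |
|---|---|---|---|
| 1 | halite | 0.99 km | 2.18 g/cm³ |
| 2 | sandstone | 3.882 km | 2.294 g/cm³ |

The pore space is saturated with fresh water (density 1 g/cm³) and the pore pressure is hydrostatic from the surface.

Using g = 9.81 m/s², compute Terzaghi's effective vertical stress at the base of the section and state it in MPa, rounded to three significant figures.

60.7 MPa

Overburden (lithostatic) stress σ_v:
halite: 2180 kg/m³ × 9.81 m/s² × 990 m = 2.117×10^7 Pa = 21.17 MPa
sandstone: 2294 kg/m³ × 9.81 m/s² × 3882 m = 8.736×10^7 Pa = 87.36 MPa
Total = 21.17 + 87.36 = 108.53 MPa
Pore pressure P_p = 1000 kg/m³ × 9.81 m/s² × 4872 m = 4.779×10^7 Pa = 47.79 MPa
Effective stress σ' = σ_v − P_p = 108.5 − 47.79 = 60.739 MPa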